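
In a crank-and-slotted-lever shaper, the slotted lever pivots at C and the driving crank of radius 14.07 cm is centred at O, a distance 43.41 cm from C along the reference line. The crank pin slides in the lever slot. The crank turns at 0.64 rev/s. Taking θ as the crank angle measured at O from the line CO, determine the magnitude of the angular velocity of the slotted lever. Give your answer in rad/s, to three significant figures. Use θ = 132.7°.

0.693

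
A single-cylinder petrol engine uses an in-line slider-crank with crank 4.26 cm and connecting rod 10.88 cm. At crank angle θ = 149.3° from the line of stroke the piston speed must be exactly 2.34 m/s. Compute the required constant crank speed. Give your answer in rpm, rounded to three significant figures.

1570

For an in-line slider-crank, |v_piston| = rω|sinθ|·[1 + r cosθ/√(L² − r² sin²θ)].
With r = 0.0426 m, L = 0.1088 m, θ = 149.3°: the bracketed kinematic factor |dx/dθ| = 0.014276 m.
ω = v/|dx/dθ| = 2.34/0.014276 = 163.91 rad/s.
N = 60ω/(2π) = 1565.2 rpm.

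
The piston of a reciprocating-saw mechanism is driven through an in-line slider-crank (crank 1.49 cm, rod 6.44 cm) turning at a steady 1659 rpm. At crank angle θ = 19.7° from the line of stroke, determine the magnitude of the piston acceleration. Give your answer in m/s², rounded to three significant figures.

505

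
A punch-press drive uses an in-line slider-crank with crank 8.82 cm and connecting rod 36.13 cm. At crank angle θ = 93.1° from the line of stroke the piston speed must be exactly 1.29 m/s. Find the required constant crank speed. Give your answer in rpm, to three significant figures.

142

For an in-line slider-crank, |v_piston| = rω|sinθ|·[1 + r cosθ/√(L² − r² sin²θ)].
With r = 0.0882 m, L = 0.3613 m, θ = 93.1°: the bracketed kinematic factor |dx/dθ| = 0.086872 m.
ω = v/|dx/dθ| = 1.29/0.086872 = 14.849 rad/s.
N = 60ω/(2π) = 141.8 rpm.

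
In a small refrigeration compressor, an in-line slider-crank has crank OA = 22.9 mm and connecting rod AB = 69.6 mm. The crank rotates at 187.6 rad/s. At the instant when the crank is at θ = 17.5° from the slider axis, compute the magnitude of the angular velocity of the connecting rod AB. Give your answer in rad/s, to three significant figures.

ω = 187.6 rad/s
The rod makes angle φ with the slider axis where L sinφ = r sinθ; differentiating, L cosφ·φ̇ = r ω cosθ.
L cosφ = √(L² − r² sin²θ) = 0.069259 m.
|ω_rod| = r ω |cosθ| / √(L² − r² sin²θ) = 0.0229·187.6·0.95372/0.069259 = 59.158 rad/s.

59.2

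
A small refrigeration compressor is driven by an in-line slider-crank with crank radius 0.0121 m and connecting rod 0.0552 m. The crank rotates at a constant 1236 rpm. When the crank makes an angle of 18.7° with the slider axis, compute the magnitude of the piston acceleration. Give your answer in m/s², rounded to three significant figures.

ω = 2π·1236/60 = 129.4 rad/s
x(θ) = r cosθ + √(L² − r² sin²θ); with ω constant, a = ω²·d²x/dθ².
d²x/dθ² = −r cosθ − r²(cos2θ)/√u − r⁴ sin²2θ/(4u^{3/2}),  u = L² − r² sin²θ = 0.00303199 m².
Substituting r = 0.0121 m, L = 0.0552 m, θ = 18.7°: d²x/dθ² = -0.013585 m.
a = ω²·d²x/dθ² = (129.4)²·(-0.013585) = -227.6 m/s²;  |a| = 227.6 m/s².

228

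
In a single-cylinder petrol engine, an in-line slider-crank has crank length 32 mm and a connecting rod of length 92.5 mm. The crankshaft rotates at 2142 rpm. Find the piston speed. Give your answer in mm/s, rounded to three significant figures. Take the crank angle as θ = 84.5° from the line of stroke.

7400

ω = 2π·2142/60 = 224.3 rad/s
For an in-line slider-crank, x = r cosθ + √(L² − r² sin²θ), so v = −rω sinθ·[1 + r cosθ/√(L² − r² sin²θ)].
With r = 0.032 m, L = 0.0925 m, θ = 84.5°: √(L² − r² sin²θ) = 0.086843 m.
v = −0.032·224.3·0.99540·[1 + 0.032·0.09585/0.086843] = -7.3972 m/s.
|v| = 7.3972 m/s = 7397.2 mm/s.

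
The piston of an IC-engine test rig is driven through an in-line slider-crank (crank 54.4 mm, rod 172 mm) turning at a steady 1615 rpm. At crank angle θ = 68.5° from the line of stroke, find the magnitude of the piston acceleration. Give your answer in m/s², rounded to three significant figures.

200

ω = 2π·1615/60 = 169.1 rad/s
x(θ) = r cosθ + √(L² − r² sin²θ); with ω constant, a = ω²·d²x/dθ².
d²x/dθ² = −r cosθ − r²(cos2θ)/√u − r⁴ sin²2θ/(4u^{3/2}),  u = L² − r² sin²θ = 0.0270222 m².
Substituting r = 0.0544 m, L = 0.172 m, θ = 68.5°: d²x/dθ² = -0.0070006 m.
a = ω²·d²x/dθ² = (169.1)²·(-0.0070006) = -200.23 m/s²;  |a| = 200.23 m/s².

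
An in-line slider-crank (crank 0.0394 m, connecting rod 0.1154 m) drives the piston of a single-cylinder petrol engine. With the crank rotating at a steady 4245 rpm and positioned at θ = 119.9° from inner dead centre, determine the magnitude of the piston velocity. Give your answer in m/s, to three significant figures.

12.5

ω = 2π·4245/60 = 444.5 rad/s
For an in-line slider-crank, x = r cosθ + √(L² − r² sin²θ), so v = −rω sinθ·[1 + r cosθ/√(L² − r² sin²θ)].
With r = 0.0394 m, L = 0.1154 m, θ = 119.9°: √(L² − r² sin²θ) = 0.11023 m.
v = −0.0394·444.5·0.86690·[1 + 0.0394·-0.49849/0.11023] = -12.478 m/s.
|v| = 12.478 m/s.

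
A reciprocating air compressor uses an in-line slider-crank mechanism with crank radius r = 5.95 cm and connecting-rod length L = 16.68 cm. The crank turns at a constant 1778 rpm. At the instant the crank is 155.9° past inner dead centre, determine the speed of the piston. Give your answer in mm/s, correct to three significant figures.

3030

ω = 2π·1778/60 = 186.2 rad/s
For an in-line slider-crank, x = r cosθ + √(L² − r² sin²θ), so v = −rω sinθ·[1 + r cosθ/√(L² − r² sin²θ)].
With r = 0.0595 m, L = 0.1668 m, θ = 155.9°: √(L² − r² sin²θ) = 0.16502 m.
v = −0.0595·186.2·0.40833·[1 + 0.0595·-0.91283/0.16502] = -3.0348 m/s.
|v| = 3.0348 m/s = 3034.8 mm/s.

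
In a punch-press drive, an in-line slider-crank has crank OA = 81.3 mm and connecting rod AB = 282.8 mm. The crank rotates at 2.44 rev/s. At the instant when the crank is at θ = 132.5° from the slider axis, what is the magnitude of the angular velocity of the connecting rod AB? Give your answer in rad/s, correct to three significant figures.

3.05

ω = 15.33 rad/s (converted from 2.44 rev/s).
The rod makes angle φ with the slider axis where L sinφ = r sinθ; differentiating, L cosφ·φ̇ = r ω cosθ.
L cosφ = √(L² − r² sin²θ) = 0.27637 m.
|ω_rod| = r ω |cosθ| / √(L² − r² sin²θ) = 0.0813·15.33·0.67559/0.27637 = 3.0468 rad/s.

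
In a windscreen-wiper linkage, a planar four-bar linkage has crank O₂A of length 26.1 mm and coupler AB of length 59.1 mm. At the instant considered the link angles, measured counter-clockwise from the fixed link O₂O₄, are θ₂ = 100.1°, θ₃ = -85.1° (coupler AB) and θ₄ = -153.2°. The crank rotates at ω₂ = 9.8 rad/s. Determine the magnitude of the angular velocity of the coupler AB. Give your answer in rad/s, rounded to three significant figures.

ω₂ = 9.8 rad/s
Differentiating the loop-closure r₂e^{iθ₂}+r₃e^{iθ₃}=r₁+r₄e^{iθ₄} gives r₂ω₂e^{iθ₂}+r₃ω₃e^{iθ₃}=r₄ω₄e^{iθ₄}.
Eliminating the other unknown: ω₃ = r₂ω₂ sin(θ₄−θ₂) / [r₃ sin(θ₃−θ₄)].
Numerator sine = +0.95782; denominator sine = +0.92784.
Result = 0.0261·9.8·(+0.95782) / (0.0591·(+0.92784)) = +4.4678 rad/s; magnitude 4.4678 rad/s.

4.47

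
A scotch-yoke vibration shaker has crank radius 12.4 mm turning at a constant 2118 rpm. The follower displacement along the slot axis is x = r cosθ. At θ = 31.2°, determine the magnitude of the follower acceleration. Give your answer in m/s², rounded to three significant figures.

522

ω = 221.8 rad/s (from 2118 rpm).
x = r cosθ ⇒ ẍ = −rω² cosθ (ω constant).
|a| = rω²|cosθ| = 0.0124·(221.8)²·|cos 31.2°| = 521.77 m/s².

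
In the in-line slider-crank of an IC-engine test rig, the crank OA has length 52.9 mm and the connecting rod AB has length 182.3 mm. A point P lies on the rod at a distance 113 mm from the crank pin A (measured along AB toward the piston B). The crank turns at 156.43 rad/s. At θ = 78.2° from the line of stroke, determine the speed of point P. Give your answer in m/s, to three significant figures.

ω = 156.4 rad/s.  Crank-pin speed |V_A| = rω = 8.2751 m/s, perpendicular to OA.
Rod angle: sinφ = −(r/L) sinθ ⇒ φ = -16.502°; ω_rod = −rω cosθ/√(L²−r²sin²θ) = -9.6815 rad/s.
V_P = V_A + ω_rod × AP, with AP = 0.113 m along the rod.
Components: V_Px = −rω sinθ − a·ω_rod·sinφ = -8.411 m/s;  V_Py = rω cosθ + a·ω_rod·cosφ = +0.64329 m/s.
|V_P| = √(V_Px² + V_Py²) = 8.4356 m/s.

8.44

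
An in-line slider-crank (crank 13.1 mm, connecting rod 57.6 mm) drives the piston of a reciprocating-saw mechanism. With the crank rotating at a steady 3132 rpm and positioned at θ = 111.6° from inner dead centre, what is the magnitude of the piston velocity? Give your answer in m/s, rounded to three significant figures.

3.65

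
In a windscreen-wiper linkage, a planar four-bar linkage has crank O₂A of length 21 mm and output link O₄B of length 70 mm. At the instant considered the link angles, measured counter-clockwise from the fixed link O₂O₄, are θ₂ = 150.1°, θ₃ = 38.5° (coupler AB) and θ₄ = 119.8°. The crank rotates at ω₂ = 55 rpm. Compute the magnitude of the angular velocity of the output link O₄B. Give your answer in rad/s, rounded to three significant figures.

ω₂ = 5.76 rad/s (from 55 rpm).
Differentiating the loop-closure r₂e^{iθ₂}+r₃e^{iθ₃}=r₁+r₄e^{iθ₄} gives r₂ω₂e^{iθ₂}+r₃ω₃e^{iθ₃}=r₄ω₄e^{iθ₄}.
Eliminating the other unknown: ω₄ = r₂ω₂ sin(θ₂−θ₃) / [r₄ sin(θ₄−θ₃)].
Numerator sine = +0.92978; denominator sine = +0.98849.
Result = 0.021·5.76·(+0.92978) / (0.07·(+0.98849)) = +1.6252 rad/s; magnitude 1.6252 rad/s.

1.63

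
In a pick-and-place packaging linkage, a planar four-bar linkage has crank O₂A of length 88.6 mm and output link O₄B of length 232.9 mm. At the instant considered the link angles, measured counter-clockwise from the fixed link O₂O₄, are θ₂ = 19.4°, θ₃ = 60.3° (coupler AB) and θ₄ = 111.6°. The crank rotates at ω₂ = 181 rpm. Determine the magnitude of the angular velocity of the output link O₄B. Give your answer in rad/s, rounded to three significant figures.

ω₂ = 18.95 rad/s (from 181 rpm).
Differentiating the loop-closure r₂e^{iθ₂}+r₃e^{iθ₃}=r₁+r₄e^{iθ₄} gives r₂ω₂e^{iθ₂}+r₃ω₃e^{iθ₃}=r₄ω₄e^{iθ₄}.
Eliminating the other unknown: ω₄ = r₂ω₂ sin(θ₂−θ₃) / [r₄ sin(θ₄−θ₃)].
Numerator sine = -0.65474; denominator sine = +0.78043.
Result = 0.0886·18.95·(-0.65474) / (0.2329·(+0.78043)) = -6.0493 rad/s; magnitude 6.0493 rad/s.

6.05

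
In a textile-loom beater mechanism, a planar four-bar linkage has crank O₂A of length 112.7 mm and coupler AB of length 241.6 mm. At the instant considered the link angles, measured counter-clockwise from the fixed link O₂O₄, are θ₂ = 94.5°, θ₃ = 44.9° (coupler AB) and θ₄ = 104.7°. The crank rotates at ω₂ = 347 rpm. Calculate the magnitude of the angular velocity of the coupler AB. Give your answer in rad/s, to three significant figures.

ω₂ = 36.34 rad/s (from 347 rpm).
Differentiating the loop-closure r₂e^{iθ₂}+r₃e^{iθ₃}=r₁+r₄e^{iθ₄} gives r₂ω₂e^{iθ₂}+r₃ω₃e^{iθ₃}=r₄ω₄e^{iθ₄}.
Eliminating the other unknown: ω₃ = r₂ω₂ sin(θ₄−θ₂) / [r₃ sin(θ₃−θ₄)].
Numerator sine = +0.17708; denominator sine = -0.86427.
Result = 0.1127·36.34·(+0.17708) / (0.2416·(-0.86427)) = -3.4731 rad/s; magnitude 3.4731 rad/s.

3.47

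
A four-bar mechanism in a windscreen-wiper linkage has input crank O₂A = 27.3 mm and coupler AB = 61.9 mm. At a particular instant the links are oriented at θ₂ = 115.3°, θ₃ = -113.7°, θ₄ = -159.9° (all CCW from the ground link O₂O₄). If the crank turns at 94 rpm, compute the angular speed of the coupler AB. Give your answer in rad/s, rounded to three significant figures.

5.99

ω₂ = 9.844 rad/s (from 94 rpm).
Differentiating the loop-closure r₂e^{iθ₂}+r₃e^{iθ₃}=r₁+r₄e^{iθ₄} gives r₂ω₂e^{iθ₂}+r₃ω₃e^{iθ₃}=r₄ω₄e^{iθ₄}.
Eliminating the other unknown: ω₃ = r₂ω₂ sin(θ₄−θ₂) / [r₃ sin(θ₃−θ₄)].
Numerator sine = +0.99588; denominator sine = +0.72176.
Result = 0.0273·9.844·(+0.99588) / (0.0619·(+0.72176)) = +5.9902 rad/s; magnitude 5.9902 rad/s.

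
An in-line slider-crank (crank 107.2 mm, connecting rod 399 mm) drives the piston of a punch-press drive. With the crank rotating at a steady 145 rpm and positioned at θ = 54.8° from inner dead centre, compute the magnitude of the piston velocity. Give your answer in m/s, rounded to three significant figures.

ω = 2π·145/60 = 15.18 rad/s
For an in-line slider-crank, x = r cosθ + √(L² − r² sin²θ), so v = −rω sinθ·[1 + r cosθ/√(L² − r² sin²θ)].
With r = 0.1072 m, L = 0.399 m, θ = 54.8°: √(L² − r² sin²θ) = 0.38927 m.
v = −0.1072·15.18·0.81714·[1 + 0.1072·0.57643/0.38927] = -1.5413 m/s.
|v| = 1.5413 m/s.

1.54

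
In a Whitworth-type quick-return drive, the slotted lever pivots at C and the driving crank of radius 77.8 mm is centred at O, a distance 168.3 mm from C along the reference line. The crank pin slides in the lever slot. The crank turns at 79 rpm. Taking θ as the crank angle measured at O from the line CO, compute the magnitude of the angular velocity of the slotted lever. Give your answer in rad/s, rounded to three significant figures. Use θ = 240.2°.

0.176

ω = 8.273 rad/s (from 79 rpm).
Crank pin A relative to C: A = (d + r cosθ, r sinθ); lever angle φ = atan2(r sinθ, d + r cosθ).
Differentiating tanφ: φ̇ = rω(d cosθ + r)/(d² + r² + 2dr cosθ).
d² + r² + 2dr cosθ = |CA|² = 0.0213632 m²;  d cosθ + r = -0.0058407 m.
|ω_lever| = |0.0778·8.273·-0.0058407| / 0.0213632 = 0.17597 rad/s.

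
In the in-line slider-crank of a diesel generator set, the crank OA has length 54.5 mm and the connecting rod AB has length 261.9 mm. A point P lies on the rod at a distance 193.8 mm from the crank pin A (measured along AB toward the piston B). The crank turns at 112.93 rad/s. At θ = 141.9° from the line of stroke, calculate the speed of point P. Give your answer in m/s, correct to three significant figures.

ω = 112.9 rad/s.  Crank-pin speed |V_A| = rω = 6.1547 m/s, perpendicular to OA.
Rod angle: sinφ = −(r/L) sinθ ⇒ φ = -7.377°; ω_rod = −rω cosθ/√(L²−r²sin²θ) = +18.647 rad/s.
V_P = V_A + ω_rod × AP, with AP = 0.1938 m along the rod.
Components: V_Px = −rω sinθ − a·ω_rod·sinφ = -3.3336 m/s;  V_Py = rω cosθ + a·ω_rod·cosφ = -1.2594 m/s.
|V_P| = √(V_Px² + V_Py²) = 3.5636 m/s.

3.56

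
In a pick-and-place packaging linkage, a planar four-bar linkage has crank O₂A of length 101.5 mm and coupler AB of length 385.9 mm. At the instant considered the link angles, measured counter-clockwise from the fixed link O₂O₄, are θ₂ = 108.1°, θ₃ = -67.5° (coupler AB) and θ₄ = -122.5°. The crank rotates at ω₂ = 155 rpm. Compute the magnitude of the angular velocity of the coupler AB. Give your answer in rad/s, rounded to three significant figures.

4.03

ω₂ = 16.23 rad/s (from 155 rpm).
Differentiating the loop-closure r₂e^{iθ₂}+r₃e^{iθ₃}=r₁+r₄e^{iθ₄} gives r₂ω₂e^{iθ₂}+r₃ω₃e^{iθ₃}=r₄ω₄e^{iθ₄}.
Eliminating the other unknown: ω₃ = r₂ω₂ sin(θ₄−θ₂) / [r₃ sin(θ₃−θ₄)].
Numerator sine = +0.77273; denominator sine = +0.81915.
Result = 0.1015·16.23·(+0.77273) / (0.3859·(+0.81915)) = +4.0273 rad/s; magnitude 4.0273 rad/s.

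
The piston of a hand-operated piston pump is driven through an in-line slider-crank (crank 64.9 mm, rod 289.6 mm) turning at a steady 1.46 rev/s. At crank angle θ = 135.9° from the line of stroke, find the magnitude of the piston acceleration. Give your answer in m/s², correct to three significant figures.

ω = 2π·1.46 = 9.173 rad/s
x(θ) = r cosθ + √(L² − r² sin²θ); with ω constant, a = ω²·d²x/dθ².
d²x/dθ² = −r cosθ − r²(cos2θ)/√u − r⁴ sin²2θ/(4u^{3/2}),  u = L² − r² sin²θ = 0.0818283 m².
Substituting r = 0.0649 m, L = 0.2896 m, θ = 135.9°: d²x/dθ² = +0.045955 m.
a = ω²·d²x/dθ² = (9.173)²·(+0.045955) = +3.8672 m/s²;  |a| = 3.8672 m/s².

3.87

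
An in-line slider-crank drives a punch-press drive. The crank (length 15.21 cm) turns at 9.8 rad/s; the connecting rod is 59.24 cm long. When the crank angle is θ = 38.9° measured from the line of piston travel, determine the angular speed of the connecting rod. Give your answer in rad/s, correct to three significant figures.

1.98

ω = 9.8 rad/s
The rod makes angle φ with the slider axis where L sinφ = r sinθ; differentiating, L cosφ·φ̇ = r ω cosθ.
L cosφ = √(L² − r² sin²θ) = 0.58465 m.
|ω_rod| = r ω |cosθ| / √(L² − r² sin²θ) = 0.1521·9.8·0.77824/0.58465 = 1.9842 rad/s.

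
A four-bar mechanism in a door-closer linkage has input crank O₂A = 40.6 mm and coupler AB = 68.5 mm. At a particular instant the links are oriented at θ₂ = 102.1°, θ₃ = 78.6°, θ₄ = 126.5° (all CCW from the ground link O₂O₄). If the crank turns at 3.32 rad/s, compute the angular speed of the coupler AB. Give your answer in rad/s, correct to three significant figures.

ω₂ = 3.32 rad/s
Differentiating the loop-closure r₂e^{iθ₂}+r₃e^{iθ₃}=r₁+r₄e^{iθ₄} gives r₂ω₂e^{iθ₂}+r₃ω₃e^{iθ₃}=r₄ω₄e^{iθ₄}.
Eliminating the other unknown: ω₃ = r₂ω₂ sin(θ₄−θ₂) / [r₃ sin(θ₃−θ₄)].
Numerator sine = +0.41310; denominator sine = -0.74198.
Result = 0.0406·3.32·(+0.41310) / (0.0685·(-0.74198)) = -1.0956 rad/s; magnitude 1.0956 rad/s.

1.10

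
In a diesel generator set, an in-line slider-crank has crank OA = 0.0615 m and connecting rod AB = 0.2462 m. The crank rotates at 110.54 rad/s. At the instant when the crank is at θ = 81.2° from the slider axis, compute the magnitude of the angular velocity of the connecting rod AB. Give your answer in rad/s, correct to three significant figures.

ω = 110.5 rad/s
The rod makes angle φ with the slider axis where L sinφ = r sinθ; differentiating, L cosφ·φ̇ = r ω cosθ.
L cosφ = √(L² − r² sin²θ) = 0.23858 m.
|ω_rod| = r ω |cosθ| / √(L² − r² sin²θ) = 0.0615·110.5·0.15299/0.23858 = 4.3592 rad/s.

4.36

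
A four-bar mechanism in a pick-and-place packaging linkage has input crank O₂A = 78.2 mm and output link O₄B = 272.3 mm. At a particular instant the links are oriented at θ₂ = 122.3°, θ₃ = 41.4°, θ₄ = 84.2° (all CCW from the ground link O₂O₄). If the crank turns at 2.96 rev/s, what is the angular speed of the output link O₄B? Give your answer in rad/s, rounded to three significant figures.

ω₂ = 18.6 rad/s (from 2.96 rev/s).
Differentiating the loop-closure r₂e^{iθ₂}+r₃e^{iθ₃}=r₁+r₄e^{iθ₄} gives r₂ω₂e^{iθ₂}+r₃ω₃e^{iθ₃}=r₄ω₄e^{iθ₄}.
Eliminating the other unknown: ω₄ = r₂ω₂ sin(θ₂−θ₃) / [r₄ sin(θ₄−θ₃)].
Numerator sine = +0.98741; denominator sine = +0.67944.
Result = 0.0782·18.6·(+0.98741) / (0.2723·(+0.67944)) = +7.7621 rad/s; magnitude 7.7621 rad/s.

7.76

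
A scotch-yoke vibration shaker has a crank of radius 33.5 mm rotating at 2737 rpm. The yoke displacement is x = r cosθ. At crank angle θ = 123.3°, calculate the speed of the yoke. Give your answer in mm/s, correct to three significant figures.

8030

ω = 286.6 rad/s (from 2737 rpm).
x = r cosθ ⇒ ẋ = −rω sinθ.
|v| = rω|sinθ| = 0.0335·286.6·|sin 123.3°| = 8.0252 m/s = 8025.2 mm/s.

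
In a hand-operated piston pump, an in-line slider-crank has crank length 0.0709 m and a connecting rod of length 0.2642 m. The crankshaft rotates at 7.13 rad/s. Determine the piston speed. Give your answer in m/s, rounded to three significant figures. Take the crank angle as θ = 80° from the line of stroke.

0.522

ω = 7.13 rad/s
For an in-line slider-crank, x = r cosθ + √(L² − r² sin²θ), so v = −rω sinθ·[1 + r cosθ/√(L² − r² sin²θ)].
With r = 0.0709 m, L = 0.2642 m, θ = 80°: √(L² − r² sin²θ) = 0.25481 m.
v = −0.0709·7.13·0.98481·[1 + 0.0709·0.17365/0.25481] = -0.52189 m/s.
|v| = 0.52189 m/s.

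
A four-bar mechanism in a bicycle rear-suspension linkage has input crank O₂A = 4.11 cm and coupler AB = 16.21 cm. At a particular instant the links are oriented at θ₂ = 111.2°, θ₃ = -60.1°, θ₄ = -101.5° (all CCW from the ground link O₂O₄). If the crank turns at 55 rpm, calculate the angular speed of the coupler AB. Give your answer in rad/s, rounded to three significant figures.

1.19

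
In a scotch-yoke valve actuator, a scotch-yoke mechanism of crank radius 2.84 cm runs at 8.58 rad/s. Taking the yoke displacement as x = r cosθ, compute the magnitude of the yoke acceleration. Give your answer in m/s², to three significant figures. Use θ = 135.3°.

1.49

ω = 8.58 rad/s
x = r cosθ ⇒ ẍ = −rω² cosθ (ω constant).
|a| = rω²|cosθ| = 0.0284·(8.58)²·|cos 135.3°| = 1.4861 m/s².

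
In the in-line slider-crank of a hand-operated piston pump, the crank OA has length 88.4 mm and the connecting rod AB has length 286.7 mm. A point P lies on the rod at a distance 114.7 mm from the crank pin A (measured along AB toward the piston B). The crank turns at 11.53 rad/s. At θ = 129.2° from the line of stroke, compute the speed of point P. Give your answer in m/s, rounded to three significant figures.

ω = 11.53 rad/s.  Crank-pin speed |V_A| = rω = 1.0193 m/s, perpendicular to OA.
Rod angle: sinφ = −(r/L) sinθ ⇒ φ = -13.824°; ω_rod = −rω cosθ/√(L²−r²sin²θ) = +2.314 rad/s.
V_P = V_A + ω_rod × AP, with AP = 0.1147 m along the rod.
Components: V_Px = −rω sinθ − a·ω_rod·sinφ = -0.72645 m/s;  V_Py = rω cosθ + a·ω_rod·cosφ = -0.38647 m/s.
|V_P| = √(V_Px² + V_Py²) = 0.82285 m/s.

0.823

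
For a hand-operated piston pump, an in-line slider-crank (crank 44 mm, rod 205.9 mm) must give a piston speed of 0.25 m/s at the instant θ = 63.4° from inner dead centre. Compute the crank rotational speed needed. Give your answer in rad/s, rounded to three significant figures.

For an in-line slider-crank, |v_piston| = rω|sinθ|·[1 + r cosθ/√(L² − r² sin²θ)].
With r = 0.044 m, L = 0.2059 m, θ = 63.4°: the bracketed kinematic factor |dx/dθ| = 0.043178 m.
ω = v/|dx/dθ| = 0.25/0.043178 = 5.79 rad/s.

5.79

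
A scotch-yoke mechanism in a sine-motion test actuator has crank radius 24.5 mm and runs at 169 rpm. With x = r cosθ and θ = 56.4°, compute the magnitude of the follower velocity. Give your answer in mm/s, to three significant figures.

ω = 17.7 rad/s (from 169 rpm).
x = r cosθ ⇒ ẋ = −rω sinθ.
|v| = rω|sinθ| = 0.0245·17.7·|sin 56.4°| = 0.36115 m/s = 361.15 mm/s.

361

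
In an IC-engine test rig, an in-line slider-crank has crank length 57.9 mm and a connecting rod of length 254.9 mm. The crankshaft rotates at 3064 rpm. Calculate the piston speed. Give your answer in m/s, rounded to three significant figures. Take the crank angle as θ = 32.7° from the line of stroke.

12.0

ω = 2π·3064/60 = 320.9 rad/s
For an in-line slider-crank, x = r cosθ + √(L² − r² sin²θ), so v = −rω sinθ·[1 + r cosθ/√(L² − r² sin²θ)].
With r = 0.0579 m, L = 0.2549 m, θ = 32.7°: √(L² − r² sin²θ) = 0.25297 m.
v = −0.0579·320.9·0.54024·[1 + 0.0579·0.84151/0.25297] = -11.97 m/s.
|v| = 11.97 m/s.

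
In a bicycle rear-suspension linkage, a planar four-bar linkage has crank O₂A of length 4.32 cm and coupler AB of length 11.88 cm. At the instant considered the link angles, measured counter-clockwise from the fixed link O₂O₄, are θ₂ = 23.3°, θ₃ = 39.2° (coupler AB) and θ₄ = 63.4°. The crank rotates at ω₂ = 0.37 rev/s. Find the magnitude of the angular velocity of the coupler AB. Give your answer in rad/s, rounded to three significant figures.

1.33

ω₂ = 2.325 rad/s (from 0.37 rev/s).
Differentiating the loop-closure r₂e^{iθ₂}+r₃e^{iθ₃}=r₁+r₄e^{iθ₄} gives r₂ω₂e^{iθ₂}+r₃ω₃e^{iθ₃}=r₄ω₄e^{iθ₄}.
Eliminating the other unknown: ω₃ = r₂ω₂ sin(θ₄−θ₂) / [r₃ sin(θ₃−θ₄)].
Numerator sine = +0.64412; denominator sine = -0.40992.
Result = 0.0432·2.325·(+0.64412) / (0.1188·(-0.40992)) = -1.3284 rad/s; magnitude 1.3284 rad/s.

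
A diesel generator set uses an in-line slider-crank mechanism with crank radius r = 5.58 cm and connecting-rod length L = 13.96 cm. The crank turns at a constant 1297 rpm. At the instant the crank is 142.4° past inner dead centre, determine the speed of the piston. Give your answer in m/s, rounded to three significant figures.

3.11

ω = 2π·1297/60 = 135.8 rad/s
For an in-line slider-crank, x = r cosθ + √(L² − r² sin²θ), so v = −rω sinθ·[1 + r cosθ/√(L² − r² sin²θ)].
With r = 0.0558 m, L = 0.1396 m, θ = 142.4°: √(L² − r² sin²θ) = 0.13538 m.
v = −0.0558·135.8·0.61015·[1 + 0.0558·-0.79229/0.13538] = -3.1142 m/s.
|v| = 3.1142 m/s.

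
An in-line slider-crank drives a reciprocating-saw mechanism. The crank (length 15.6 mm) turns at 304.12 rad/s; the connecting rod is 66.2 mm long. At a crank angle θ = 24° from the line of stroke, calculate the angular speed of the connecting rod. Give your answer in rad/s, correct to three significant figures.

ω = 304.1 rad/s
The rod makes angle φ with the slider axis where L sinφ = r sinθ; differentiating, L cosφ·φ̇ = r ω cosθ.
L cosφ = √(L² − r² sin²θ) = 0.065895 m.
|ω_rod| = r ω |cosθ| / √(L² − r² sin²θ) = 0.0156·304.1·0.91355/0.065895 = 65.773 rad/s.

65.8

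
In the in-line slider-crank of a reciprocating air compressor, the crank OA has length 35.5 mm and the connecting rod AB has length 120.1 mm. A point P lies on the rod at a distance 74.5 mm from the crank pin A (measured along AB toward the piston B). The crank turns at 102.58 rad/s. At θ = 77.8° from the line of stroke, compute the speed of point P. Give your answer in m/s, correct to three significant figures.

ω = 102.6 rad/s.  Crank-pin speed |V_A| = rω = 3.6416 m/s, perpendicular to OA.
Rod angle: sinφ = −(r/L) sinθ ⇒ φ = -16.793°; ω_rod = −rω cosθ/√(L²−r²sin²θ) = -6.6931 rad/s.
V_P = V_A + ω_rod × AP, with AP = 0.0745 m along the rod.
Components: V_Px = −rω sinθ − a·ω_rod·sinφ = -3.7034 m/s;  V_Py = rω cosθ + a·ω_rod·cosφ = +0.29219 m/s.
|V_P| = √(V_Px² + V_Py²) = 3.7149 m/s.

3.71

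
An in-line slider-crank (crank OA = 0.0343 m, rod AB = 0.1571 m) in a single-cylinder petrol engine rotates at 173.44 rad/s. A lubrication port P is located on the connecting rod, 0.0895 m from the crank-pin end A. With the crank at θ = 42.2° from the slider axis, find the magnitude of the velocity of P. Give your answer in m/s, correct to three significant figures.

4.76

ω = 173.4 rad/s.  Crank-pin speed |V_A| = rω = 5.949 m/s, perpendicular to OA.
Rod angle: sinφ = −(r/L) sinθ ⇒ φ = -8.433°; ω_rod = −rω cosθ/√(L²−r²sin²θ) = -28.359 rad/s.
V_P = V_A + ω_rod × AP, with AP = 0.0895 m along the rod.
Components: V_Px = −rω sinθ − a·ω_rod·sinφ = -4.3683 m/s;  V_Py = rω cosθ + a·ω_rod·cosφ = +1.8963 m/s.
|V_P| = √(V_Px² + V_Py²) = 4.7622 m/s.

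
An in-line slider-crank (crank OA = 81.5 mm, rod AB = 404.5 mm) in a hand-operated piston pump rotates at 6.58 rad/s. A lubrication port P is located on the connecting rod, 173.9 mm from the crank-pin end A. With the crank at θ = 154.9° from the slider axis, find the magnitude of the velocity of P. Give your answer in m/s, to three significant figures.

0.347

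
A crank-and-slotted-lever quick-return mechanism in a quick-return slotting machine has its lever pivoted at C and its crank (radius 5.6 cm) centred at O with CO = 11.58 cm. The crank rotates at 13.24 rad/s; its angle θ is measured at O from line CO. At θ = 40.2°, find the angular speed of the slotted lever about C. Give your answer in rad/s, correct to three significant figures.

4.05

ω = 13.24 rad/s
Crank pin A relative to C: A = (d + r cosθ, r sinθ); lever angle φ = atan2(r sinθ, d + r cosθ).
Differentiating tanφ: φ̇ = rω(d cosθ + r)/(d² + r² + 2dr cosθ).
d² + r² + 2dr cosθ = |CA|² = 0.0264518 m²;  d cosθ + r = +0.14445 m.
|ω_lever| = |0.056·13.24·+0.14445| / 0.0264518 = 4.0488 rad/s.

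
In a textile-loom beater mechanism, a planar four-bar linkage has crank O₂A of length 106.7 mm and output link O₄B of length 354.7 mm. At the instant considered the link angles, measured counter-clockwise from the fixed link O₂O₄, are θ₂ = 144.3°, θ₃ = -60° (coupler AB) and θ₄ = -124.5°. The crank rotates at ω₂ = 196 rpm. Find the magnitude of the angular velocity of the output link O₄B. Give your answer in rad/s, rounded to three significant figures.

ω₂ = 20.53 rad/s (from 196 rpm).
Differentiating the loop-closure r₂e^{iθ₂}+r₃e^{iθ₃}=r₁+r₄e^{iθ₄} gives r₂ω₂e^{iθ₂}+r₃ω₃e^{iθ₃}=r₄ω₄e^{iθ₄}.
Eliminating the other unknown: ω₄ = r₂ω₂ sin(θ₂−θ₃) / [r₄ sin(θ₄−θ₃)].
Numerator sine = -0.41151; denominator sine = -0.90259.
Result = 0.1067·20.53·(-0.41151) / (0.3547·(-0.90259)) = +2.815 rad/s; magnitude 2.815 rad/s.

2.82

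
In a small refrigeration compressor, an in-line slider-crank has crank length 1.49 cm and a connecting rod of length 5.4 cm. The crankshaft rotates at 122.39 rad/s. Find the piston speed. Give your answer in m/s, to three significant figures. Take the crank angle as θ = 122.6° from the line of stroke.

1.30

ω = 122.4 rad/s
For an in-line slider-crank, x = r cosθ + √(L² − r² sin²θ), so v = −rω sinθ·[1 + r cosθ/√(L² − r² sin²θ)].
With r = 0.0149 m, L = 0.054 m, θ = 122.6°: √(L² − r² sin²θ) = 0.052521 m.
v = −0.0149·122.4·0.84245·[1 + 0.0149·-0.53877/0.052521] = -1.3015 m/s.
|v| = 1.3015 m/s.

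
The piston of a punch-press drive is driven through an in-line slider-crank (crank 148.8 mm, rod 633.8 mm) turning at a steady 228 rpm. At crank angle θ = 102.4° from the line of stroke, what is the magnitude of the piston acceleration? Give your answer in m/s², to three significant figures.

ω = 2π·228/60 = 23.88 rad/s
x(θ) = r cosθ + √(L² − r² sin²θ); with ω constant, a = ω²·d²x/dθ².
d²x/dθ² = −r cosθ − r²(cos2θ)/√u − r⁴ sin²2θ/(4u^{3/2}),  u = L² − r² sin²θ = 0.380582 m².
Substituting r = 0.1488 m, L = 0.6338 m, θ = 102.4°: d²x/dθ² = +0.064442 m.
a = ω²·d²x/dθ² = (23.88)²·(+0.064442) = +36.736 m/s²;  |a| = 36.736 m/s².

36.7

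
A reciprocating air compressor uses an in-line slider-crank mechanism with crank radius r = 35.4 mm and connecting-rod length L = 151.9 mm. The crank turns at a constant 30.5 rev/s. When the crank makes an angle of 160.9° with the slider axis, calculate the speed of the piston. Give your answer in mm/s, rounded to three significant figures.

1730

ω = 2π·30.5 = 191.6 rad/s
For an in-line slider-crank, x = r cosθ + √(L² − r² sin²θ), so v = −rω sinθ·[1 + r cosθ/√(L² − r² sin²θ)].
With r = 0.0354 m, L = 0.1519 m, θ = 160.9°: √(L² − r² sin²θ) = 0.15146 m.
v = −0.0354·191.6·0.32722·[1 + 0.0354·-0.94495/0.15146] = -1.7296 m/s.
|v| = 1.7296 m/s = 1729.6 mm/s.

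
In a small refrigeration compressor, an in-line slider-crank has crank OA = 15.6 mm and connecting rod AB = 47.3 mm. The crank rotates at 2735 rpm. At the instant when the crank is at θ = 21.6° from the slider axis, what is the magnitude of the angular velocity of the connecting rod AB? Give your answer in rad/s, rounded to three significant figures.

ω = 286.4 rad/s (converted from 2735 rpm).
The rod makes angle φ with the slider axis where L sinφ = r sinθ; differentiating, L cosφ·φ̇ = r ω cosθ.
L cosφ = √(L² − r² sin²θ) = 0.04695 m.
|ω_rod| = r ω |cosθ| / √(L² − r² sin²θ) = 0.0156·286.4·0.92978/0.04695 = 88.482 rad/s.

88.5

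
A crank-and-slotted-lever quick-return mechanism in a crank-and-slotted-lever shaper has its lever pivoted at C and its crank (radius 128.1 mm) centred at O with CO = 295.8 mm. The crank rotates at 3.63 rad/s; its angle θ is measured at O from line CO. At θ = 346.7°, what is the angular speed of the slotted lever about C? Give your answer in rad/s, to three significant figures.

1.09

ω = 3.63 rad/s
Crank pin A relative to C: A = (d + r cosθ, r sinθ); lever angle φ = atan2(r sinθ, d + r cosθ).
Differentiating tanφ: φ̇ = rω(d cosθ + r)/(d² + r² + 2dr cosθ).
d² + r² + 2dr cosθ = |CA|² = 0.177659 m²;  d cosθ + r = +0.41597 m.
|ω_lever| = |0.1281·3.63·+0.41597| / 0.177659 = 1.0887 rad/s.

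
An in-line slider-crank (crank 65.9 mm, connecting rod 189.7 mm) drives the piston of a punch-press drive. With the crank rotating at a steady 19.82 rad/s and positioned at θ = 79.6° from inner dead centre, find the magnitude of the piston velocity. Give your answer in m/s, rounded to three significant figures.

1.37

ω = 19.82 rad/s
For an in-line slider-crank, x = r cosθ + √(L² − r² sin²θ), so v = −rω sinθ·[1 + r cosθ/√(L² − r² sin²θ)].
With r = 0.0659 m, L = 0.1897 m, θ = 79.6°: √(L² − r² sin²θ) = 0.17828 m.
v = −0.0659·19.82·0.98357·[1 + 0.0659·0.18052/0.17828] = -1.3704 m/s.
|v| = 1.3704 m/s.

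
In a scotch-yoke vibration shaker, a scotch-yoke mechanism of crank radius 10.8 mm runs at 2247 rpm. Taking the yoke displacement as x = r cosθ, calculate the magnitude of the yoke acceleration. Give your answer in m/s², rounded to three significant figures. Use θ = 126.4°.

ω = 235.3 rad/s (from 2247 rpm).
x = r cosθ ⇒ ẍ = −rω² cosθ (ω constant).
|a| = rω²|cosθ| = 0.0108·(235.3)²·|cos 126.4°| = 354.85 m/s².

355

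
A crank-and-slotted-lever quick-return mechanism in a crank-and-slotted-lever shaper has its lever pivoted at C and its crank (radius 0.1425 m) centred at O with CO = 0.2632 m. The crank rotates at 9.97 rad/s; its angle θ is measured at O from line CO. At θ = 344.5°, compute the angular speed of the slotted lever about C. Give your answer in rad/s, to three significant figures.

ω = 9.97 rad/s
Crank pin A relative to C: A = (d + r cosθ, r sinθ); lever angle φ = atan2(r sinθ, d + r cosθ).
Differentiating tanφ: φ̇ = rω(d cosθ + r)/(d² + r² + 2dr cosθ).
d² + r² + 2dr cosθ = |CA|² = 0.161864 m²;  d cosθ + r = +0.39613 m.
|ω_lever| = |0.1425·9.97·+0.39613| / 0.161864 = 3.4769 rad/s.

3.48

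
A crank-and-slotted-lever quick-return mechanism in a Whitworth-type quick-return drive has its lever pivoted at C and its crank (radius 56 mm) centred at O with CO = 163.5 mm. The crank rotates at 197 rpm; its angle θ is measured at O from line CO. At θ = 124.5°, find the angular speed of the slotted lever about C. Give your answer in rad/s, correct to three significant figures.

2.17

ω = 20.63 rad/s (from 197 rpm).
Crank pin A relative to C: A = (d + r cosθ, r sinθ); lever angle φ = atan2(r sinθ, d + r cosθ).
Differentiating tanφ: φ̇ = rω(d cosθ + r)/(d² + r² + 2dr cosθ).
d² + r² + 2dr cosθ = |CA|² = 0.0194962 m²;  d cosθ + r = -0.036607 m.
|ω_lever| = |0.056·20.63·-0.036607| / 0.0194962 = 2.1692 rad/s.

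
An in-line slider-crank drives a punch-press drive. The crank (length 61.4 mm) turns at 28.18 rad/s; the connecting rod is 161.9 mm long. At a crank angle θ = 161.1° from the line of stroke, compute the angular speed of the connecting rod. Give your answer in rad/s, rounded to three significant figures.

ω = 28.18 rad/s
The rod makes angle φ with the slider axis where L sinφ = r sinθ; differentiating, L cosφ·φ̇ = r ω cosθ.
L cosφ = √(L² − r² sin²θ) = 0.16067 m.
|ω_rod| = r ω |cosθ| / √(L² − r² sin²θ) = 0.0614·28.18·0.94609/0.16067 = 10.188 rad/s.

10.2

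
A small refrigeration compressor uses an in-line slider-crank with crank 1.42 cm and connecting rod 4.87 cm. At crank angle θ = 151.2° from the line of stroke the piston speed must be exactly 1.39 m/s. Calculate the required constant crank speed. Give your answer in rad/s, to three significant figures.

For an in-line slider-crank, |v_piston| = rω|sinθ|·[1 + r cosθ/√(L² − r² sin²θ)].
With r = 0.0142 m, L = 0.0487 m, θ = 151.2°: the bracketed kinematic factor |dx/dθ| = 0.0050754 m.
ω = v/|dx/dθ| = 1.39/0.0050754 = 273.87 rad/s.

274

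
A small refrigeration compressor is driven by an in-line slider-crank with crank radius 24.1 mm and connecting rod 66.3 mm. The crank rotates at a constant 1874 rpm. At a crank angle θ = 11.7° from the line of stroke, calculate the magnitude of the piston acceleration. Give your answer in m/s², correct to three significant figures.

ω = 2π·1874/60 = 196.2 rad/s
x(θ) = r cosθ + √(L² − r² sin²θ); with ω constant, a = ω²·d²x/dθ².
d²x/dθ² = −r cosθ − r²(cos2θ)/√u − r⁴ sin²2θ/(4u^{3/2}),  u = L² − r² sin²θ = 0.00437181 m².
Substituting r = 0.0241 m, L = 0.0663 m, θ = 11.7°: d²x/dθ² = -0.031707 m.
a = ω²·d²x/dθ² = (196.2)²·(-0.031707) = -1221.1 m/s²;  |a| = 1221.1 m/s².

1220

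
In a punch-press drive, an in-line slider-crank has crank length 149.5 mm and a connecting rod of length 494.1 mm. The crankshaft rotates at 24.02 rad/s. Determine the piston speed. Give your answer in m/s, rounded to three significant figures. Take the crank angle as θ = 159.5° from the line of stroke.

ω = 24.02 rad/s
For an in-line slider-crank, x = r cosθ + √(L² − r² sin²θ), so v = −rω sinθ·[1 + r cosθ/√(L² − r² sin²θ)].
With r = 0.1495 m, L = 0.4941 m, θ = 159.5°: √(L² − r² sin²θ) = 0.49132 m.
v = −0.1495·24.02·0.35021·[1 + 0.1495·-0.93667/0.49132] = -0.89916 m/s.
|v| = 0.89916 m/s.

0.899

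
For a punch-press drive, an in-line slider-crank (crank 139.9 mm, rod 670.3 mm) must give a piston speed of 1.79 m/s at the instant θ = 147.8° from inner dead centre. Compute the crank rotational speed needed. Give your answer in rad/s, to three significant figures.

29.2

For an in-line slider-crank, |v_piston| = rω|sinθ|·[1 + r cosθ/√(L² − r² sin²θ)].
With r = 0.1399 m, L = 0.6703 m, θ = 147.8°: the bracketed kinematic factor |dx/dθ| = 0.061301 m.
ω = v/|dx/dθ| = 1.79/0.061301 = 29.2 rad/s.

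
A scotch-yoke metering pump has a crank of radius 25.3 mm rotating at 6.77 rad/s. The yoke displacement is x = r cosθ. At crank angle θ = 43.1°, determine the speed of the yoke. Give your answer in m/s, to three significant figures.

0.117

ω = 6.77 rad/s
x = r cosθ ⇒ ẋ = −rω sinθ.
|v| = rω|sinθ| = 0.0253·6.77·|sin 43.1°| = 0.11703 m/s.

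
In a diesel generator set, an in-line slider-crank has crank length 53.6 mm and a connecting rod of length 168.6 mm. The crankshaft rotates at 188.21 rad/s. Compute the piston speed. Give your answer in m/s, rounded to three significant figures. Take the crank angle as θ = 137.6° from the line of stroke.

5.17

ω = 188.2 rad/s
For an in-line slider-crank, x = r cosθ + √(L² − r² sin²θ), so v = −rω sinθ·[1 + r cosθ/√(L² − r² sin²θ)].
With r = 0.0536 m, L = 0.1686 m, θ = 137.6°: √(L² − r² sin²θ) = 0.16468 m.
v = −0.0536·188.2·0.67430·[1 + 0.0536·-0.73846/0.16468] = -5.1674 m/s.
|v| = 5.1674 m/s.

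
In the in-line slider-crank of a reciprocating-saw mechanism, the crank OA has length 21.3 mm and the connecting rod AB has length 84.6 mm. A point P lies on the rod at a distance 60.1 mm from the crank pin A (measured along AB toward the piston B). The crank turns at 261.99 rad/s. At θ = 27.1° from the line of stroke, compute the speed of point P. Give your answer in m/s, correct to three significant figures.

3.28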